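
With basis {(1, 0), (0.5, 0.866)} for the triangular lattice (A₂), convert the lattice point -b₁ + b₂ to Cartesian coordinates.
(-0.5, 0.866)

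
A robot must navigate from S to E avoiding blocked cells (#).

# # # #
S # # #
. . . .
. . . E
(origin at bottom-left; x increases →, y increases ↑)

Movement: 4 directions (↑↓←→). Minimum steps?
5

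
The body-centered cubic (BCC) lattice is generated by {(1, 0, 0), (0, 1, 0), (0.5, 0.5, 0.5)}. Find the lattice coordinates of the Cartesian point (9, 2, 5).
4b₁ - 3b₂ + 10b₃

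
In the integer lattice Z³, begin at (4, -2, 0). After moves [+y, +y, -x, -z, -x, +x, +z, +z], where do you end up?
(3, 0, 1)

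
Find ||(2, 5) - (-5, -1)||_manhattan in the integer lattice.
13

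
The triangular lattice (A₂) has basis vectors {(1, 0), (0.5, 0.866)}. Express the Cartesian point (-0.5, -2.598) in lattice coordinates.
b₁ - 3b₂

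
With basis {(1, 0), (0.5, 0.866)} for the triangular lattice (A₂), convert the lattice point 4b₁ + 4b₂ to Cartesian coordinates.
(6, 3.464)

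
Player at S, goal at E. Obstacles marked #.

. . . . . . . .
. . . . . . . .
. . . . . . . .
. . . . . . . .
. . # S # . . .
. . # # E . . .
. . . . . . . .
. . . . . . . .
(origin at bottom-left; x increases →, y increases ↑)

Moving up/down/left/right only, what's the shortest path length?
6
(one shortest path: (3, 3) → (3, 4) → (4, 4) → (5, 4) → (5, 3) → (5, 2) → (4, 2))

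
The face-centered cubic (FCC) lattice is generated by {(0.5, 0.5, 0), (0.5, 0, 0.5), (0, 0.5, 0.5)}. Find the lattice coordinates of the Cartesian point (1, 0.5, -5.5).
7b₁ - 5b₂ - 6b₃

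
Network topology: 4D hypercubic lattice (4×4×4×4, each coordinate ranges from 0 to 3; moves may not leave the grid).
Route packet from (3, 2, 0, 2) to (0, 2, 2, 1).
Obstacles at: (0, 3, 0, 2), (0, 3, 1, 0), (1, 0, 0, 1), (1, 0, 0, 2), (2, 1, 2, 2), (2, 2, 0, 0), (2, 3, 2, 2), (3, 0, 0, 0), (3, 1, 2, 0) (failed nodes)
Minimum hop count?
6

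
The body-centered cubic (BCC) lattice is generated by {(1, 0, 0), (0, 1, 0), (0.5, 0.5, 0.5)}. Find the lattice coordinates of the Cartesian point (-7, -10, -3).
-4b₁ - 7b₂ - 6b₃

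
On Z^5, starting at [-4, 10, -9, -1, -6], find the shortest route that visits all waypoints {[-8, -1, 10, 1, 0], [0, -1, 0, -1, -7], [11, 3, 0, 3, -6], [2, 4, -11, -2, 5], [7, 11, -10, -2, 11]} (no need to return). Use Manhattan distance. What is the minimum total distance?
134
(one optimal route: (-4, 10, -9, -1, -6) → (7, 11, -10, -2, 11) → (2, 4, -11, -2, 5) → (11, 3, 0, 3, -6) → (0, -1, 0, -1, -7) → (-8, -1, 10, 1, 0))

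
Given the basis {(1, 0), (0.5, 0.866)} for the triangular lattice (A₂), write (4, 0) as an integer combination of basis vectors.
4b₁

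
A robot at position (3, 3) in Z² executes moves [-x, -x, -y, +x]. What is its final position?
(2, 2)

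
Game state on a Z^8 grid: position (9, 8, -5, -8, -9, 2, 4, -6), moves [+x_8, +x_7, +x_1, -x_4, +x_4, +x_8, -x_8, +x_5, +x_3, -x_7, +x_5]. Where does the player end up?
(10, 8, -4, -8, -7, 2, 4, -5)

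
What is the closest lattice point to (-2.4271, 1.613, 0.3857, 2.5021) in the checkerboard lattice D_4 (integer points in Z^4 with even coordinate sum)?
(-2, 2, 0, 2)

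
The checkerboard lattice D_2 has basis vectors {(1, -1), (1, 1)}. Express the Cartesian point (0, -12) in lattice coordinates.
6b₁ - 6b₂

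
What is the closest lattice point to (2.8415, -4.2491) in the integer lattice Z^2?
(3, -4)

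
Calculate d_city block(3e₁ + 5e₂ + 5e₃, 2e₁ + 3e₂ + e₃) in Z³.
7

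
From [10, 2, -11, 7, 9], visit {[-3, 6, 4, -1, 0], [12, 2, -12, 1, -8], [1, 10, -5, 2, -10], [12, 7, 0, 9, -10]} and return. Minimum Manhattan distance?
158
(one optimal route: (10, 2, -11, 7, 9) → (-3, 6, 4, -1, 0) → (1, 10, -5, 2, -10) → (12, 7, 0, 9, -10) → (12, 2, -12, 1, -8) → (10, 2, -11, 7, 9))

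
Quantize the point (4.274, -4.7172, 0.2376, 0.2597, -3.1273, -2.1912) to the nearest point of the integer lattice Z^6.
(4, -5, 0, 0, -3, -2)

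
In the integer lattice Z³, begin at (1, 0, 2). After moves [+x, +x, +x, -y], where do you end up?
(4, -1, 2)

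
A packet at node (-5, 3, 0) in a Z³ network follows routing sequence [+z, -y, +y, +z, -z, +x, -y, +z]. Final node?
(-4, 2, 2)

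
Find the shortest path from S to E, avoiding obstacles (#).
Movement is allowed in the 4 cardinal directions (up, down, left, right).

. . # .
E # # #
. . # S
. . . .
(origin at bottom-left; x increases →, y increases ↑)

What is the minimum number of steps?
6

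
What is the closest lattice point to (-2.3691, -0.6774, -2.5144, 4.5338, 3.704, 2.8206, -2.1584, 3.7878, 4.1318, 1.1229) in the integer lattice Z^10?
(-2, -1, -3, 5, 4, 3, -2, 4, 4, 1)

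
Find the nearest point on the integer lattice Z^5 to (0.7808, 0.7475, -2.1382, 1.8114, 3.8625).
(1, 1, -2, 2, 4)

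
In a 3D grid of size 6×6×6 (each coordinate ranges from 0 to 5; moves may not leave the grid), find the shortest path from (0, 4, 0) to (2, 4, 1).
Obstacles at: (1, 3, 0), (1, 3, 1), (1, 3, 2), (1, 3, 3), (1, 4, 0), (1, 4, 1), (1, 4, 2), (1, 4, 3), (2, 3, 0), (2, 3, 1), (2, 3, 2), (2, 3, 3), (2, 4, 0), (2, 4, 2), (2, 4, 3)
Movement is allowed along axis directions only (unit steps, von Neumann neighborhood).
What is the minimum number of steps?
5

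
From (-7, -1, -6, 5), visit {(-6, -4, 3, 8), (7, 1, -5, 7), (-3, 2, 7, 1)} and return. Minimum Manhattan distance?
84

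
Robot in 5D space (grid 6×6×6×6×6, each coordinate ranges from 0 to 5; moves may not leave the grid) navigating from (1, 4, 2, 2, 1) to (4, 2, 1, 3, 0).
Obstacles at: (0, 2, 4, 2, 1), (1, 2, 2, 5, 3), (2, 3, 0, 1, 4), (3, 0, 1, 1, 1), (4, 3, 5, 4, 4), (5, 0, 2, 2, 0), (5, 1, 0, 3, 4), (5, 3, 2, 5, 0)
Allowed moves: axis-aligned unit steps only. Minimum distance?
8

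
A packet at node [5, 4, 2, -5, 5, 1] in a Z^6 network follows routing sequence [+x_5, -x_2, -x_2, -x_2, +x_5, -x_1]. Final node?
(4, 1, 2, -5, 7, 1)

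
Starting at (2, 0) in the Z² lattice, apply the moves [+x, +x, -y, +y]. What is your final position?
(4, 0)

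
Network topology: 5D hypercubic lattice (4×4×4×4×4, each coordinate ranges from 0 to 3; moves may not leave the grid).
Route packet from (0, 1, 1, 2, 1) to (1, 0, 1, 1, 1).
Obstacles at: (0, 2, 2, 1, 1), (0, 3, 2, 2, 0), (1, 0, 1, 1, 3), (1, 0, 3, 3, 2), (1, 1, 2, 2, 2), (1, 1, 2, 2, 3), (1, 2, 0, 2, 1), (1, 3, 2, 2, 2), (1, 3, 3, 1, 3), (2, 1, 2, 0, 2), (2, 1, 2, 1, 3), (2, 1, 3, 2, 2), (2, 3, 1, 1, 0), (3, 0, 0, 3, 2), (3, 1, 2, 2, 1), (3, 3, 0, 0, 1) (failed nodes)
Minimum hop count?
3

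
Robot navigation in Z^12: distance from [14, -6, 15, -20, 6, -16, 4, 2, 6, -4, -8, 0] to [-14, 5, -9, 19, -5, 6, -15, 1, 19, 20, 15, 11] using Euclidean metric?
73.2393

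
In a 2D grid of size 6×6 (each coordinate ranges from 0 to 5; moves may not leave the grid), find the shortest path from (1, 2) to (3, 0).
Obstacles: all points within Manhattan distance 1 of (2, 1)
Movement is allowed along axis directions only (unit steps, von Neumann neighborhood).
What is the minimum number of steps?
8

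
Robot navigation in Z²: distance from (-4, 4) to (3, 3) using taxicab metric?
8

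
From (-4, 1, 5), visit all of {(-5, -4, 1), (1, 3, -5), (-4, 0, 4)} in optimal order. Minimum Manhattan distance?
29
(one optimal route: (-4, 1, 5) → (-4, 0, 4) → (-5, -4, 1) → (1, 3, -5))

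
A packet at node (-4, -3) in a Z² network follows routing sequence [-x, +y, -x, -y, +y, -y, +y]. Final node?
(-6, -2)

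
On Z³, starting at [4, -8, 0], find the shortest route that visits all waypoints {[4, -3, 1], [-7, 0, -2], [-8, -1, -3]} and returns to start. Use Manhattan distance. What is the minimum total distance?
48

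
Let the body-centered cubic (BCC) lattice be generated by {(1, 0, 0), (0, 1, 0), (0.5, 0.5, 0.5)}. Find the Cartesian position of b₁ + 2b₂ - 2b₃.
(0, 1, -1)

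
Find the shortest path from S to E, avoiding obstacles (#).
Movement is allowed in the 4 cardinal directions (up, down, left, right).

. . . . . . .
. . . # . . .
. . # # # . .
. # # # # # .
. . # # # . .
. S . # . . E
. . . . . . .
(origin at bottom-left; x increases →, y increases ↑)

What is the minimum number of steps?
7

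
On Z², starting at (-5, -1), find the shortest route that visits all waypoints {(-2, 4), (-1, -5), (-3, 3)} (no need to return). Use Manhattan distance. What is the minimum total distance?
18
(one optimal route: (-5, -1) → (-3, 3) → (-2, 4) → (-1, -5))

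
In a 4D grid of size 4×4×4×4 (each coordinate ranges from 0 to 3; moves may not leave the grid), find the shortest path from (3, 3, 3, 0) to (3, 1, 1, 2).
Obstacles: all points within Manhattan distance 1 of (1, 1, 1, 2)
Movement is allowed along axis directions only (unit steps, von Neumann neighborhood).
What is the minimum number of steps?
6
(one shortest path: (3, 3, 3, 0) → (3, 2, 3, 0) → (3, 1, 3, 0) → (3, 1, 2, 0) → (3, 1, 1, 0) → (3, 1, 1, 1) → (3, 1, 1, 2))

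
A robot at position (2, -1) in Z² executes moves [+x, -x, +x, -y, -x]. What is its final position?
(2, -2)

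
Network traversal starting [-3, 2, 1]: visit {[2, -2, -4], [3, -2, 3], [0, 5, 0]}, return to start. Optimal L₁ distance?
40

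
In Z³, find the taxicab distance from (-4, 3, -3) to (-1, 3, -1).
5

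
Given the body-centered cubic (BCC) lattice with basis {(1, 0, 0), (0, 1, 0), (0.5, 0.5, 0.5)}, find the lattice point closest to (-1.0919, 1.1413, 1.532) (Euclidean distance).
(-1, 1, 2)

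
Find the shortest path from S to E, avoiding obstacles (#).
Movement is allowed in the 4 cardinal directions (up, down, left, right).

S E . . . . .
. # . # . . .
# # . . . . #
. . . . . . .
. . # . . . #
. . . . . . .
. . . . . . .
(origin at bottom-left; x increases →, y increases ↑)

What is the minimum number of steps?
1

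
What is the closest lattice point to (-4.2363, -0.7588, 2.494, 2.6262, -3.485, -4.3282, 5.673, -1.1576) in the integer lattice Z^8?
(-4, -1, 2, 3, -3, -4, 6, -1)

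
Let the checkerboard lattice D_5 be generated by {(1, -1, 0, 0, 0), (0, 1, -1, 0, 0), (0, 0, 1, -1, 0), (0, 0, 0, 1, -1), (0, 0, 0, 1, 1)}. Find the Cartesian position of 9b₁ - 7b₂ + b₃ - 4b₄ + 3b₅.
(9, -16, 8, -2, 7)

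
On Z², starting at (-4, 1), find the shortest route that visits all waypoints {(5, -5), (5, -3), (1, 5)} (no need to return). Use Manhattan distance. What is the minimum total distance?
23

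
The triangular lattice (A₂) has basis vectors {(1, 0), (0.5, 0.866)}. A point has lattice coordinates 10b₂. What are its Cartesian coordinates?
(5, 8.66)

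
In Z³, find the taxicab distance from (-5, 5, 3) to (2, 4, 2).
9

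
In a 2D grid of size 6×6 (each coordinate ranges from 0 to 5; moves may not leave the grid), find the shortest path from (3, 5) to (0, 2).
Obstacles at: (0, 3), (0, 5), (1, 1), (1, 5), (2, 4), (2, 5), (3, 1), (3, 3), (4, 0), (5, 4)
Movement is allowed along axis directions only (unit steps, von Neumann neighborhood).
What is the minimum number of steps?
8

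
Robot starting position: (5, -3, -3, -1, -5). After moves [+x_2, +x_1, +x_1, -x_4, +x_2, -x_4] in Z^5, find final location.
(7, -1, -3, -3, -5)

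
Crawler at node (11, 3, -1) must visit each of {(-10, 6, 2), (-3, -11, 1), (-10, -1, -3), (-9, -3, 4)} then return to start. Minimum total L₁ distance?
96
(one optimal route: (11, 3, -1) → (-10, 6, 2) → (-10, -1, -3) → (-9, -3, 4) → (-3, -11, 1) → (11, 3, -1))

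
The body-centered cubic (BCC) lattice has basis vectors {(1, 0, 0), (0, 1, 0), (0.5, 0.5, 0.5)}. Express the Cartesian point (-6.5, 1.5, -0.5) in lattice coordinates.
-6b₁ + 2b₂ - b₃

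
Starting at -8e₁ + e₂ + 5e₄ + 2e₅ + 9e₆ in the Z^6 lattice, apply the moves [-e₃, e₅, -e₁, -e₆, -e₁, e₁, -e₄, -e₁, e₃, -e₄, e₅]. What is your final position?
(-10, 1, 0, 3, 4, 8)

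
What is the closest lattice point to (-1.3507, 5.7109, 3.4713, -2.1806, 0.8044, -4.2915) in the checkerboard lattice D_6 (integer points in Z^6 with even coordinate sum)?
(-1, 6, 4, -2, 1, -4)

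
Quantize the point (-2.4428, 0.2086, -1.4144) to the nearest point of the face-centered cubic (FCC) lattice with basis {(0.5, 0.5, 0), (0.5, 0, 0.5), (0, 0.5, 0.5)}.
(-2.5, 0, -1.5)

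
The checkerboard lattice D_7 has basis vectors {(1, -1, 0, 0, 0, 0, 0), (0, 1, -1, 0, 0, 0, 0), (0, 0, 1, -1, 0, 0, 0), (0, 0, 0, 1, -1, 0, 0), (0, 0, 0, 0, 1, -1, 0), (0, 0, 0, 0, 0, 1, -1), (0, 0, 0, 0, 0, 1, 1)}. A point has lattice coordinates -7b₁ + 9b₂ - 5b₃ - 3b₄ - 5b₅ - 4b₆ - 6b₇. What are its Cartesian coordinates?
(-7, 16, -14, 2, -2, -5, -2)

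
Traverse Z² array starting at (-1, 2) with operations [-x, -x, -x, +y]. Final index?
(-4, 3)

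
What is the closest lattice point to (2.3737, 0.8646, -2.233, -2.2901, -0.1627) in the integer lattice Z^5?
(2, 1, -2, -2, 0)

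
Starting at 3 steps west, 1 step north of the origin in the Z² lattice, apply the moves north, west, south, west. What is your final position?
(-5, 1)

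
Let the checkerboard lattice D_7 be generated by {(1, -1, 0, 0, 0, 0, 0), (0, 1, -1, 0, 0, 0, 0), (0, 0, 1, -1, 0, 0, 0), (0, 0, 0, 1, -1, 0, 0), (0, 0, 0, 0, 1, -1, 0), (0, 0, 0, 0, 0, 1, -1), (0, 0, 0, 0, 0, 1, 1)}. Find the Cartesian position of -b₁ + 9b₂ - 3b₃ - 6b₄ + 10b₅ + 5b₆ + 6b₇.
(-1, 10, -12, -3, 16, 1, 1)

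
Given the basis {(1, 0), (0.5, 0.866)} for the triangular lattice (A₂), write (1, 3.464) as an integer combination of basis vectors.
-b₁ + 4b₂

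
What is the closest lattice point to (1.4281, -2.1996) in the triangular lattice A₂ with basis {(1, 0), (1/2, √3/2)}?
(1.5, -2.598)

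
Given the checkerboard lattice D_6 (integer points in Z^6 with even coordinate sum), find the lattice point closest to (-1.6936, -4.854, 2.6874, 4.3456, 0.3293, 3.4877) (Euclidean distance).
(-2, -5, 3, 4, 0, 4)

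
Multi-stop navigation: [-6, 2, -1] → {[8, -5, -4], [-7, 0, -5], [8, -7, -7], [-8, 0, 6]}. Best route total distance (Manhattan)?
49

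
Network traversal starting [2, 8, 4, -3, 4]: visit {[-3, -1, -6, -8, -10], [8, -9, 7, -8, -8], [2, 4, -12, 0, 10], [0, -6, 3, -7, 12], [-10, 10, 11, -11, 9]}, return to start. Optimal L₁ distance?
218
(one optimal route: (2, 8, 4, -3, 4) → (2, 4, -12, 0, 10) → (-3, -1, -6, -8, -10) → (8, -9, 7, -8, -8) → (0, -6, 3, -7, 12) → (-10, 10, 11, -11, 9) → (2, 8, 4, -3, 4))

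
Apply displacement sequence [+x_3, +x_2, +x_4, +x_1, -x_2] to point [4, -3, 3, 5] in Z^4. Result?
(5, -3, 4, 6)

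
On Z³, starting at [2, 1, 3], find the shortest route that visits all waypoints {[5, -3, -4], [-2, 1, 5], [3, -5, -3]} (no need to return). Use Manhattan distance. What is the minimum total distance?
30
(one optimal route: (2, 1, 3) → (-2, 1, 5) → (3, -5, -3) → (5, -3, -4))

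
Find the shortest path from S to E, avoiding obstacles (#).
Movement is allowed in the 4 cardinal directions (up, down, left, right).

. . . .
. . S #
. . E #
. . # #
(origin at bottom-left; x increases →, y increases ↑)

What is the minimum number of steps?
1
(one shortest path: (2, 2) → (2, 1))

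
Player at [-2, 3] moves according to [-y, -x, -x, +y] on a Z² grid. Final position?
(-4, 3)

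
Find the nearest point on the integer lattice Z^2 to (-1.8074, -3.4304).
(-2, -3)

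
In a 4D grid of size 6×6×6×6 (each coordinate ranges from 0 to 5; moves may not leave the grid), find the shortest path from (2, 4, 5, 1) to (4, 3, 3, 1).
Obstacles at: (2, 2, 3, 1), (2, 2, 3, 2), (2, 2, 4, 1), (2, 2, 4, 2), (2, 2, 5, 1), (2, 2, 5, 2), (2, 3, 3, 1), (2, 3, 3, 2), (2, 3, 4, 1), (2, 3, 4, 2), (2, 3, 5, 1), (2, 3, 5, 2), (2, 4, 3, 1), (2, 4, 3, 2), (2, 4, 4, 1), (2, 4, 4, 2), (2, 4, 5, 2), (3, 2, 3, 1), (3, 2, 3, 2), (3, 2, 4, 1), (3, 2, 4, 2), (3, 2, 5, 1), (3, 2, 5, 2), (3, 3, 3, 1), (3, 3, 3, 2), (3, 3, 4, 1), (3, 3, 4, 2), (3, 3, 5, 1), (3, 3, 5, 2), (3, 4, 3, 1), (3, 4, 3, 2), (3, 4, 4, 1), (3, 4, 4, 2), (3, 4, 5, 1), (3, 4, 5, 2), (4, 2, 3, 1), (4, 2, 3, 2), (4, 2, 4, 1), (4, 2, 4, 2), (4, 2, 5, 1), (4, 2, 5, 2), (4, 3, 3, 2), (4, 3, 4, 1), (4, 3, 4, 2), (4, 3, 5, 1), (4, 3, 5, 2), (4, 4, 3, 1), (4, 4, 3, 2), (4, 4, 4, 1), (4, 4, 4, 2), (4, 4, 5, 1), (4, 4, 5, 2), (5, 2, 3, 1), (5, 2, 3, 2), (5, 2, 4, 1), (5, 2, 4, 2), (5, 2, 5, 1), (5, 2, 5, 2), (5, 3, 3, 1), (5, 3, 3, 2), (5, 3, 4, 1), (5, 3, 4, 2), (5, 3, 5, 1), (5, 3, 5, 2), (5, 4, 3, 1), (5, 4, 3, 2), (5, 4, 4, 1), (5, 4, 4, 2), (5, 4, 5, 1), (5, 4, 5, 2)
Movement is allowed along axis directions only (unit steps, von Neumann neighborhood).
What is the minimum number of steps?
7
(one shortest path: (2, 4, 5, 1) → (2, 4, 5, 0) → (3, 4, 5, 0) → (4, 4, 5, 0) → (4, 3, 5, 0) → (4, 3, 4, 0) → (4, 3, 3, 0) → (4, 3, 3, 1))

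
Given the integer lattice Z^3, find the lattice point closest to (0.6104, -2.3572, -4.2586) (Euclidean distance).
(1, -2, -4)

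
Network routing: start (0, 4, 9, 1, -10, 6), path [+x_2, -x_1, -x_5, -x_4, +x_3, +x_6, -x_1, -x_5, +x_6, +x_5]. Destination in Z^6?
(-2, 5, 10, 0, -11, 8)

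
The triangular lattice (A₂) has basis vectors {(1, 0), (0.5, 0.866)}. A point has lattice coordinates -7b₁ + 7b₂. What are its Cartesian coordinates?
(-3.5, 6.062)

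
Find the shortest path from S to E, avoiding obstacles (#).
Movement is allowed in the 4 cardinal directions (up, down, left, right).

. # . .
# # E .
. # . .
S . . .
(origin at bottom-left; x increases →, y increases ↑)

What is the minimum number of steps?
4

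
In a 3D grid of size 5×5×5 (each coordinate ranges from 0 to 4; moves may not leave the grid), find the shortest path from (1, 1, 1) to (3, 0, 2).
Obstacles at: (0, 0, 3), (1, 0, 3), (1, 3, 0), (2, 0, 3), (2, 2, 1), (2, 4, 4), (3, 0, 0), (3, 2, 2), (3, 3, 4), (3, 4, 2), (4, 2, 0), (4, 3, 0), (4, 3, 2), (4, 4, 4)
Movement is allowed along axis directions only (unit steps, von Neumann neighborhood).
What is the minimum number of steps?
4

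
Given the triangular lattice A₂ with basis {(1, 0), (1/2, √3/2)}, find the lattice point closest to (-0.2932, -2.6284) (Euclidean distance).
(-0.5, -2.598)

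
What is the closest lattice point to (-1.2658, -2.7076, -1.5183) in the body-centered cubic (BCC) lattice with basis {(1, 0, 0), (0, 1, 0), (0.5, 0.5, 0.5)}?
(-1.5, -2.5, -1.5)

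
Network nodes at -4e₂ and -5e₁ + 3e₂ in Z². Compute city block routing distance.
12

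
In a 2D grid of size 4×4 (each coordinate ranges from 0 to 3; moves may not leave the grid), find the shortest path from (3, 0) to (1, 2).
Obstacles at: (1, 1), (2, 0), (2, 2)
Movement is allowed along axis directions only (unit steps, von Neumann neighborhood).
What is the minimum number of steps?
6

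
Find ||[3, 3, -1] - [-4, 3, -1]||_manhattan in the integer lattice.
7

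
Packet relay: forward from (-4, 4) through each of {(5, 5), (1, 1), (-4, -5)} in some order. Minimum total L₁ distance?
28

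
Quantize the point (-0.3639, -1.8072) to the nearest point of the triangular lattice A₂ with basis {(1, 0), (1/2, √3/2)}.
(0, -1.732)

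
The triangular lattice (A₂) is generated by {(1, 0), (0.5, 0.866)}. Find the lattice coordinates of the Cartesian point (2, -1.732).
3b₁ - 2b₂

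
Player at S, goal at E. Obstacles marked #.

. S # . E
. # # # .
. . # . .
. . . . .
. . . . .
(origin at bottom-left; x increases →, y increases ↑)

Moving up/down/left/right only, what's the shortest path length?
11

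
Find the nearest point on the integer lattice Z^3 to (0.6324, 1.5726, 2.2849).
(1, 2, 2)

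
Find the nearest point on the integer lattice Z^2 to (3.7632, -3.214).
(4, -3)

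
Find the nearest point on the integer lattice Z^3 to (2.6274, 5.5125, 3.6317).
(3, 6, 4)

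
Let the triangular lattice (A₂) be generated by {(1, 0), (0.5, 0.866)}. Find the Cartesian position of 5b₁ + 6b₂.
(8, 5.196)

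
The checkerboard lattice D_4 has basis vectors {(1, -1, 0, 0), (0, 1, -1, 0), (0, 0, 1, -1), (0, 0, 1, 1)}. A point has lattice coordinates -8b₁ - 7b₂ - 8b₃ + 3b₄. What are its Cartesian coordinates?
(-8, 1, 2, 11)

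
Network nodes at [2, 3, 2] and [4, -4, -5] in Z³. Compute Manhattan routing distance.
16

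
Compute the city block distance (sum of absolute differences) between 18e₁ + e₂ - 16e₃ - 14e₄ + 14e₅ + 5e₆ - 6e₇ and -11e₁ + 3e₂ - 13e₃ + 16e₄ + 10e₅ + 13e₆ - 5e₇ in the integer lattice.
77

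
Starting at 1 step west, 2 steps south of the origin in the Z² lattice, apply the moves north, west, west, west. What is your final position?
(-4, -1)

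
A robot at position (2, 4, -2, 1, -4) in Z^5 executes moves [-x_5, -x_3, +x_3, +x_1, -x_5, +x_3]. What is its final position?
(3, 4, -1, 1, -6)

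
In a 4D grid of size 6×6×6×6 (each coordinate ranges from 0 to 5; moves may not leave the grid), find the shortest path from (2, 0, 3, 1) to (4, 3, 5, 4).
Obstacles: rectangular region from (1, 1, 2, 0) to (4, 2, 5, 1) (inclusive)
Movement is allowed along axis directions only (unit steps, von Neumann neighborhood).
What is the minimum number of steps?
10
(one shortest path: (2, 0, 3, 1) → (3, 0, 3, 1) → (4, 0, 3, 1) → (4, 0, 4, 1) → (4, 0, 5, 1) → (4, 0, 5, 2) → (4, 1, 5, 2) → (4, 2, 5, 2) → (4, 3, 5, 2) → (4, 3, 5, 3) → (4, 3, 5, 4))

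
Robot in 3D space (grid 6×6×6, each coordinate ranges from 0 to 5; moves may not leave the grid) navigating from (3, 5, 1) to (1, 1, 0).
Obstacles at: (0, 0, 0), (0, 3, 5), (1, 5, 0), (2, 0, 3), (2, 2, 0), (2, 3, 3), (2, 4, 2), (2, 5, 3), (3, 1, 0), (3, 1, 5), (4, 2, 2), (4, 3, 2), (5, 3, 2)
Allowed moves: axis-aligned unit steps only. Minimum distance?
7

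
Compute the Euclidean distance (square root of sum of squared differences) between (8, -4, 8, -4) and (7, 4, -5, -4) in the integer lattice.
15.2971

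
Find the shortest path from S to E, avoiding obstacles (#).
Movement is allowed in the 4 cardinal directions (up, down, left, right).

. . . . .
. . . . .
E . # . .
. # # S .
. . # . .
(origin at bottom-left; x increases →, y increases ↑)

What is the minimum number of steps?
6
(one shortest path: (3, 1) → (3, 2) → (3, 3) → (2, 3) → (1, 3) → (0, 3) → (0, 2))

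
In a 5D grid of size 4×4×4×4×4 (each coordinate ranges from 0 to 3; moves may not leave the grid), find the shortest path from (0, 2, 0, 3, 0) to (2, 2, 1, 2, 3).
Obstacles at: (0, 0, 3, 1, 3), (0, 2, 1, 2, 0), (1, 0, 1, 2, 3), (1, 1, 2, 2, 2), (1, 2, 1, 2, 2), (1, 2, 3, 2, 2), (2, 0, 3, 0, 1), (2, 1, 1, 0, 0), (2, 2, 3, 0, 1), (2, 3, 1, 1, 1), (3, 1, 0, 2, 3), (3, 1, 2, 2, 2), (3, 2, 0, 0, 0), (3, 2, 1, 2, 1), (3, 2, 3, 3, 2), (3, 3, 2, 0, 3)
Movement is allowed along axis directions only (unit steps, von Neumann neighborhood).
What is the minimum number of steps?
7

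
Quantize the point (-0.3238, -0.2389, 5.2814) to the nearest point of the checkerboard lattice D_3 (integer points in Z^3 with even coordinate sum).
(-1, 0, 5)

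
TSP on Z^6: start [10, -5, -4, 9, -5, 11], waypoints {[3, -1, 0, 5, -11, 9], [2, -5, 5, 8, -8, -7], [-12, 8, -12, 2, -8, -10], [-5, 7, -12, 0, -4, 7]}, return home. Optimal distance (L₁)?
192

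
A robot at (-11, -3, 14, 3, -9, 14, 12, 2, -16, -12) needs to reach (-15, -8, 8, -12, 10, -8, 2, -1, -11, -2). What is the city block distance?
99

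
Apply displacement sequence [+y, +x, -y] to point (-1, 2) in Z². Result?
(0, 2)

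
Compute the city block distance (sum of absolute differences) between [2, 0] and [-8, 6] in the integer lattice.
16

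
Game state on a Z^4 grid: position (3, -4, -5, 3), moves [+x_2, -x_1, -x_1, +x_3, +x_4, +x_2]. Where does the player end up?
(1, -2, -4, 4)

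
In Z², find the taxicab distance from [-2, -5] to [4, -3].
8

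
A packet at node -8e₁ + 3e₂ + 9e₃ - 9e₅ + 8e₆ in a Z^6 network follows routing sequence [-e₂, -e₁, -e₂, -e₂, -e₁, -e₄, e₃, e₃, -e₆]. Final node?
(-10, 0, 11, -1, -9, 7)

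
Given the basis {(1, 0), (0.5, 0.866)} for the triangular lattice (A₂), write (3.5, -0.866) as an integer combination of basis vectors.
4b₁ - b₂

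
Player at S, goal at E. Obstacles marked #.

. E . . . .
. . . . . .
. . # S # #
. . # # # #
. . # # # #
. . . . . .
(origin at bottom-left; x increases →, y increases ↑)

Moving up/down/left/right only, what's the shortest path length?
4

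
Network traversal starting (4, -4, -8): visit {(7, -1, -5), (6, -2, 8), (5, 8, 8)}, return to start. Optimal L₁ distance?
64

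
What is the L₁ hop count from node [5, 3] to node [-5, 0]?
13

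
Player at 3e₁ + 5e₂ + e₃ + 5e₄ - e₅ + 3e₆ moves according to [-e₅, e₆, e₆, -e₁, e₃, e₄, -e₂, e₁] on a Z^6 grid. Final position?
(3, 4, 2, 6, -2, 5)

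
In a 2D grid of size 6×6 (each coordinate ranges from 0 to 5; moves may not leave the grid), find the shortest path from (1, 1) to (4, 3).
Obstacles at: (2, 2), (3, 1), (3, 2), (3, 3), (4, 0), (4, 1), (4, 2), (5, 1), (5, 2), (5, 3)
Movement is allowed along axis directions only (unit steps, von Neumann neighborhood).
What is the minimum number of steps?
7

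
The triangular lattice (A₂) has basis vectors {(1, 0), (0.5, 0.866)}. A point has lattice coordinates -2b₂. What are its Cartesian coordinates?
(-1, -1.732)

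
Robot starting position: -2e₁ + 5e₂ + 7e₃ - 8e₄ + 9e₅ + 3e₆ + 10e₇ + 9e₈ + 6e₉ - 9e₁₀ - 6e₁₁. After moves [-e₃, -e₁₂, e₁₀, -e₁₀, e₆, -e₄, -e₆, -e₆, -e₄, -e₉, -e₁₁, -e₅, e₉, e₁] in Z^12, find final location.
(-1, 5, 6, -10, 8, 2, 10, 9, 6, -9, -7, -1)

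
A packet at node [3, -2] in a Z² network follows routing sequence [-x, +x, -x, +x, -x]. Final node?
(2, -2)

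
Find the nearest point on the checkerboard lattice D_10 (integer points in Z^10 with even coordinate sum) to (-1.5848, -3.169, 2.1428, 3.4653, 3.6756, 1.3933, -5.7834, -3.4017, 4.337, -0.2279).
(-2, -3, 2, 3, 4, 1, -6, -3, 4, 0)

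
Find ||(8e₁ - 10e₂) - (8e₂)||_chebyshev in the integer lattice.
18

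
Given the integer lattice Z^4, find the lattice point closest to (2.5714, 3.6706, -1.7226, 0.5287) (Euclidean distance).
(3, 4, -2, 1)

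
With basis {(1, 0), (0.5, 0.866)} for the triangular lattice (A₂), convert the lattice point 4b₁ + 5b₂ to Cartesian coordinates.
(6.5, 4.33)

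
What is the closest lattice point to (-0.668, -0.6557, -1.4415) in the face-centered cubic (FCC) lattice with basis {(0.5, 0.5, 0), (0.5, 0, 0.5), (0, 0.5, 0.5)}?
(-1, -0.5, -1.5)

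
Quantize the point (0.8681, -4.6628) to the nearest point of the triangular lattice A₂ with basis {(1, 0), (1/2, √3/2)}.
(0.5, -4.33)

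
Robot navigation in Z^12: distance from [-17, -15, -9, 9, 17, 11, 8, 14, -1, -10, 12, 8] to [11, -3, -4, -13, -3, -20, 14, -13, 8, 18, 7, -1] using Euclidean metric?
67.335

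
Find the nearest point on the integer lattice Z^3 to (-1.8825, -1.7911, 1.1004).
(-2, -2, 1)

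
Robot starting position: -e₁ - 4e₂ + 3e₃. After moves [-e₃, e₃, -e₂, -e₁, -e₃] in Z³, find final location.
(-2, -5, 2)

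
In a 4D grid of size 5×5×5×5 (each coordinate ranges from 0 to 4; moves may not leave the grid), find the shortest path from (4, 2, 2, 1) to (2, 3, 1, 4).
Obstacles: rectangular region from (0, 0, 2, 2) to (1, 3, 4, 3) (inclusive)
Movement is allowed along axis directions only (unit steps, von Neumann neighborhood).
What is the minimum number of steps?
7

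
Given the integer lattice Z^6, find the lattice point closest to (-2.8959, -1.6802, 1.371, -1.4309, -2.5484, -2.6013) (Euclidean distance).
(-3, -2, 1, -1, -3, -3)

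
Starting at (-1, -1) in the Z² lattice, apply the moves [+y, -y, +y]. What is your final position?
(-1, 0)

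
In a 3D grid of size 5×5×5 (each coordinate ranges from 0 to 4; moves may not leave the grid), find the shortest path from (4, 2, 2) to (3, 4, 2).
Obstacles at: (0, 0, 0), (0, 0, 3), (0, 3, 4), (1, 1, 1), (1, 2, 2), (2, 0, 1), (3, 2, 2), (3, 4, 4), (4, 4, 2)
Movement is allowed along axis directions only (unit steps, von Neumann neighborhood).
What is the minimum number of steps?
3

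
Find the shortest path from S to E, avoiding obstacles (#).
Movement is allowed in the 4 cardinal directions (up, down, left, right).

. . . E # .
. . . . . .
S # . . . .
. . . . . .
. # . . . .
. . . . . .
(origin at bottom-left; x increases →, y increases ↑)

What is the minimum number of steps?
5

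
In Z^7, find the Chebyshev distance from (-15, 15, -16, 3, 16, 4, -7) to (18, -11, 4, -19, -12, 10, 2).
33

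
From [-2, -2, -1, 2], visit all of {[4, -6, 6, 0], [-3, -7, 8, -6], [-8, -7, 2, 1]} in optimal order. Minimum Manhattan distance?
49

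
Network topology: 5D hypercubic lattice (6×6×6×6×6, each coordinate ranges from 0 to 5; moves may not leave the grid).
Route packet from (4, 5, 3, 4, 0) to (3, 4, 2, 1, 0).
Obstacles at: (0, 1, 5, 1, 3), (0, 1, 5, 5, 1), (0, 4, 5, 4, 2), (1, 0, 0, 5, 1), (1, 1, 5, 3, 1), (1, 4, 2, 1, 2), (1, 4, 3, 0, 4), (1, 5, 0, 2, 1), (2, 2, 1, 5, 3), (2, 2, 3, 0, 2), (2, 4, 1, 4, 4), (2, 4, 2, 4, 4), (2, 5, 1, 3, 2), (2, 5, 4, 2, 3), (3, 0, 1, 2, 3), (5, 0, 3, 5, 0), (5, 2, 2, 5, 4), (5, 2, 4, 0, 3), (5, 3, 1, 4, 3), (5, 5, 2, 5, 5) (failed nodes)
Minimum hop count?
6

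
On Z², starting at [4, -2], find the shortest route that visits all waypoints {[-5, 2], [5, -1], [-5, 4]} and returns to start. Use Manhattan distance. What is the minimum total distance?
32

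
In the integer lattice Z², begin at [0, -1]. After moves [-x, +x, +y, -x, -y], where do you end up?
(-1, -1)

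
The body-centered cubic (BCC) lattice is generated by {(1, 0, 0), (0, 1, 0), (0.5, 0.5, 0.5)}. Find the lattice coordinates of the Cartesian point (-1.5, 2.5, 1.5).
-3b₁ + b₂ + 3b₃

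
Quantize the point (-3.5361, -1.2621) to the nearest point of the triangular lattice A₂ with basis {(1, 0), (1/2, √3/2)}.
(-3.5, -0.866)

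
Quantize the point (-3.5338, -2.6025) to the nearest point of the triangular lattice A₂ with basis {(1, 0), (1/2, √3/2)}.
(-3.5, -2.598)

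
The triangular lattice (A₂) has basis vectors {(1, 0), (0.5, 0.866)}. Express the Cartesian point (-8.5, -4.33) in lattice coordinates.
-6b₁ - 5b₂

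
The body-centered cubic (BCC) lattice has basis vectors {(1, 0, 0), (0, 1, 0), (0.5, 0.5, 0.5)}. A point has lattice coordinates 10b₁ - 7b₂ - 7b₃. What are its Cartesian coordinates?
(6.5, -10.5, -3.5)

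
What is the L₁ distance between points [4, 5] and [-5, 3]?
11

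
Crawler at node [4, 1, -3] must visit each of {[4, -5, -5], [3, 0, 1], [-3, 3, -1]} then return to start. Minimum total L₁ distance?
42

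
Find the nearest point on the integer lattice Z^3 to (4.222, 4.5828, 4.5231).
(4, 5, 5)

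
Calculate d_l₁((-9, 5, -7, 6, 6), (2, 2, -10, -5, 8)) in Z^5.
30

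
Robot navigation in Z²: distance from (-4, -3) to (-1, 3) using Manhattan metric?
9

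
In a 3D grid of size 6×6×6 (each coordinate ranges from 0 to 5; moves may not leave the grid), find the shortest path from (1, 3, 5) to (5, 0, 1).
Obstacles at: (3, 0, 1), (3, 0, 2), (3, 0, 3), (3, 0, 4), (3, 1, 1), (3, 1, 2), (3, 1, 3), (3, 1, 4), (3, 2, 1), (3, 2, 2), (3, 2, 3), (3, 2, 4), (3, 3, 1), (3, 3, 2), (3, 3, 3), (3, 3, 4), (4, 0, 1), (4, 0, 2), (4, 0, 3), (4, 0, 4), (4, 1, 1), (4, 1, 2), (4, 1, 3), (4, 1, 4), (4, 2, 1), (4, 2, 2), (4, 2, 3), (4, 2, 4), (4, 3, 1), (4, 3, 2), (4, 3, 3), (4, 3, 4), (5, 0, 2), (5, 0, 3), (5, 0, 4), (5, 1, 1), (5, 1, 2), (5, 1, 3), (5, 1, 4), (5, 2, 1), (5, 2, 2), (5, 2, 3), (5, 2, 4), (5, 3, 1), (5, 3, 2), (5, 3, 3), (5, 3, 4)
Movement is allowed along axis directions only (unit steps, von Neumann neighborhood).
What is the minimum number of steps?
13
(one shortest path: (1, 3, 5) → (2, 3, 5) → (2, 2, 5) → (2, 1, 5) → (2, 0, 5) → (2, 0, 4) → (2, 0, 3) → (2, 0, 2) → (2, 0, 1) → (2, 0, 0) → (3, 0, 0) → (4, 0, 0) → (5, 0, 0) → (5, 0, 1))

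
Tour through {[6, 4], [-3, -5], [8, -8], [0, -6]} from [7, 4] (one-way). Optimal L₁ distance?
29
(one optimal route: (7, 4) → (6, 4) → (8, -8) → (0, -6) → (-3, -5))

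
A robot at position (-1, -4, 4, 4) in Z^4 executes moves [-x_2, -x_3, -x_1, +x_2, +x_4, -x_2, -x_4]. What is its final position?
(-2, -5, 3, 4)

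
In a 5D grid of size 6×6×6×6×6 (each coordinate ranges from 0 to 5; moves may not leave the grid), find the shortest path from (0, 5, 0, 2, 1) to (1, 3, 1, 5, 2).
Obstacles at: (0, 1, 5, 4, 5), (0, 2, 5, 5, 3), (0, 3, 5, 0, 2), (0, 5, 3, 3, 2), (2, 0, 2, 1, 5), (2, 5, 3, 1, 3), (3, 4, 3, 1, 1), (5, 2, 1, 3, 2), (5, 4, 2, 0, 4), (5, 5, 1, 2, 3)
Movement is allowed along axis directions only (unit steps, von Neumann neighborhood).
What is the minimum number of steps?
8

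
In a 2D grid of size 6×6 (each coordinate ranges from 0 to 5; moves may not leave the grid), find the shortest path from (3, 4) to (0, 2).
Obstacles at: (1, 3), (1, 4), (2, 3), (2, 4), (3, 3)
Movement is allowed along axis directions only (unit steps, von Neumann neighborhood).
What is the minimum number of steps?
7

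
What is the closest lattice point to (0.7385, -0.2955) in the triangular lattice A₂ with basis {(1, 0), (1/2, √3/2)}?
(1, 0)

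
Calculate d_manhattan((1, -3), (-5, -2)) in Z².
7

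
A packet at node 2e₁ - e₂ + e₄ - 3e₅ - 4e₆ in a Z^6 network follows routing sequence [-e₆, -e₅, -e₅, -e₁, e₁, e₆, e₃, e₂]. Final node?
(2, 0, 1, 1, -5, -4)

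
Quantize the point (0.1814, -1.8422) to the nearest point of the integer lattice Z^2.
(0, -2)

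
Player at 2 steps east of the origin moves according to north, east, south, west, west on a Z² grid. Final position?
(1, 0)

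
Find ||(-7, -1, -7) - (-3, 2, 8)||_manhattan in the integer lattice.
22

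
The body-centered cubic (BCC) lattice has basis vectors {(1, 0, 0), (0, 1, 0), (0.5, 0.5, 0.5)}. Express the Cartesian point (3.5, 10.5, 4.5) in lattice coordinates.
-b₁ + 6b₂ + 9b₃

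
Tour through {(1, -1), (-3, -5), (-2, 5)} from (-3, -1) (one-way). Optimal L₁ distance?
21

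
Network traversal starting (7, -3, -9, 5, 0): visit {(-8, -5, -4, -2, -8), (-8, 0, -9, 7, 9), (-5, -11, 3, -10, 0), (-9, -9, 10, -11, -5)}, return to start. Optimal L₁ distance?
162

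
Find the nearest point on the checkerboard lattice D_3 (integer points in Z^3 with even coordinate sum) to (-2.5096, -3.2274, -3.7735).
(-3, -3, -4)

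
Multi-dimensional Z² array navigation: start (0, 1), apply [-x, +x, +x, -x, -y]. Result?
(0, 0)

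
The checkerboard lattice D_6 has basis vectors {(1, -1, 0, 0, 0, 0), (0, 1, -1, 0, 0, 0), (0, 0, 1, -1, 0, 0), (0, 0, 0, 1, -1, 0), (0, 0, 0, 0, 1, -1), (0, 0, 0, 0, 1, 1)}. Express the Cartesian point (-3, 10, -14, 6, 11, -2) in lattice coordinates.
-3b₁ + 7b₂ - 7b₃ - b₄ + 6b₅ + 4b₆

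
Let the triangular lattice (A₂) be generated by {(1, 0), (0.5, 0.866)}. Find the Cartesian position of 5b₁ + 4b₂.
(7, 3.464)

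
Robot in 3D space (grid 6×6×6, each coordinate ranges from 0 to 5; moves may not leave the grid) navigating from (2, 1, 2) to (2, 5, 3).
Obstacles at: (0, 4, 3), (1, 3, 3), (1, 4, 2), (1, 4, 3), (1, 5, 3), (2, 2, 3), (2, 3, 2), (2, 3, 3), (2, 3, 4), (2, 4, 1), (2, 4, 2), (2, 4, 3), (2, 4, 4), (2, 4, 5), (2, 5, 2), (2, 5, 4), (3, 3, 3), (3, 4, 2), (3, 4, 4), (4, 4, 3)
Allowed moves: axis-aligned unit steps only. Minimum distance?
9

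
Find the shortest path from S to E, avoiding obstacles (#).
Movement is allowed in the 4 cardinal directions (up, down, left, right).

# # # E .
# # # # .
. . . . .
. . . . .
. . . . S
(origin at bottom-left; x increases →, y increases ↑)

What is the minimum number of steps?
5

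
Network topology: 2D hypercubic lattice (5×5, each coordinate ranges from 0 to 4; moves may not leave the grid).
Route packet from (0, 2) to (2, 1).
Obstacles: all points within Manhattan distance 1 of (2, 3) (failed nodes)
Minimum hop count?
3
(one shortest path: (0, 2) → (1, 2) → (1, 1) → (2, 1))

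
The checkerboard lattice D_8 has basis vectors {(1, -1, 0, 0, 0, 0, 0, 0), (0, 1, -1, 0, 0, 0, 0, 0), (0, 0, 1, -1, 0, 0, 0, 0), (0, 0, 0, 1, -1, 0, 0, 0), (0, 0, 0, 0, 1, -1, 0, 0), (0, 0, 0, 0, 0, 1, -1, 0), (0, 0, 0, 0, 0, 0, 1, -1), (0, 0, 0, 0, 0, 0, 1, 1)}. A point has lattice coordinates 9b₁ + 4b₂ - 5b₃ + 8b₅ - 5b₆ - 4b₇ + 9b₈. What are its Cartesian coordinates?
(9, -5, -9, 5, 8, -13, 10, 13)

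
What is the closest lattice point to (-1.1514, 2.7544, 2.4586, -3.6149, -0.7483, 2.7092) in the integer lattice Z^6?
(-1, 3, 2, -4, -1, 3)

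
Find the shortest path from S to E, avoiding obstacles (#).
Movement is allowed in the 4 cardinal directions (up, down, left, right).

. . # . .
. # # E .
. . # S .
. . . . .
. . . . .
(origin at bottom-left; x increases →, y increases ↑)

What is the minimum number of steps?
1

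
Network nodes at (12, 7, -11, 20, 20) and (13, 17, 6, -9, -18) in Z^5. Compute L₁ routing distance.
95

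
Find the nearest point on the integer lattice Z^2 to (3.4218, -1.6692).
(3, -2)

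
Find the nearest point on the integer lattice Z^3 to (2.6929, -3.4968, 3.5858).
(3, -3, 4)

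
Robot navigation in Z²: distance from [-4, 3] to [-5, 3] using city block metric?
1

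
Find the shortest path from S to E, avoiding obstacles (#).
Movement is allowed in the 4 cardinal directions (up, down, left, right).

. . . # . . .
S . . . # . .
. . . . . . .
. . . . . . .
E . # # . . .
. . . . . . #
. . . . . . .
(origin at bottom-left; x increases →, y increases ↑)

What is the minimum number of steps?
3
(one shortest path: (0, 5) → (0, 4) → (0, 3) → (0, 2))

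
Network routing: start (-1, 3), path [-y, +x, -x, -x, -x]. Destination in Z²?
(-3, 2)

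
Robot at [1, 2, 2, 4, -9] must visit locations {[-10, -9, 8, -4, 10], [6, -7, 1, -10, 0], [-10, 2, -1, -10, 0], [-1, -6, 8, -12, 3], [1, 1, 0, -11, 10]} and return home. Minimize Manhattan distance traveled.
182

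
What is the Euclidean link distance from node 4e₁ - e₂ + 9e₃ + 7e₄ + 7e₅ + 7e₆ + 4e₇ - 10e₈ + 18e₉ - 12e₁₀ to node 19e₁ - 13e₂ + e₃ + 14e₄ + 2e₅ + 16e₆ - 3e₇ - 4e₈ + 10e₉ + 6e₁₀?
32.573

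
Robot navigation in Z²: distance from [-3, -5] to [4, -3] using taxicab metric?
9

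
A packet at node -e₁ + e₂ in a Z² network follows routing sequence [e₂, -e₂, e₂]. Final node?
(-1, 2)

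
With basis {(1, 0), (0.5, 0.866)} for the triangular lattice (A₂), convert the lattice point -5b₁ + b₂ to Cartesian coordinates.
(-4.5, 0.866)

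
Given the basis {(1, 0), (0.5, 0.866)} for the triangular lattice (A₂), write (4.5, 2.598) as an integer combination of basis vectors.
3b₁ + 3b₂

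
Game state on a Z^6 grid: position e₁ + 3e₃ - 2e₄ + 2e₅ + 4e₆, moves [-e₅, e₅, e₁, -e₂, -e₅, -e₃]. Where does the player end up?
(2, -1, 2, -2, 1, 4)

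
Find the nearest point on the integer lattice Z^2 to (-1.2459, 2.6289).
(-1, 3)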